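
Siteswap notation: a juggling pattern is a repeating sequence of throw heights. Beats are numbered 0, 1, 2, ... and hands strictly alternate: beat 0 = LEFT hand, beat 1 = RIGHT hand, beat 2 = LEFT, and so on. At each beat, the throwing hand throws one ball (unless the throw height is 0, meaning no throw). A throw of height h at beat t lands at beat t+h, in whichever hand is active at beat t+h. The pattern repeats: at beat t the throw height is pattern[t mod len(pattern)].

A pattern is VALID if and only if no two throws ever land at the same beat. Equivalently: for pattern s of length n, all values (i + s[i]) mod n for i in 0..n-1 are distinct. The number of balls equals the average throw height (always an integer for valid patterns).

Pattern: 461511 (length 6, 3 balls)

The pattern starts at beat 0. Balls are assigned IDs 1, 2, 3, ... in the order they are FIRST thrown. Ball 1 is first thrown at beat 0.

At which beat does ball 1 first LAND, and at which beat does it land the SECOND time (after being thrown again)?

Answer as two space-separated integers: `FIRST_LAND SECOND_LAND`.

Beat 0 (L): throw ball1 h=4 -> lands@4:L; in-air after throw: [b1@4:L]
Beat 1 (R): throw ball2 h=6 -> lands@7:R; in-air after throw: [b1@4:L b2@7:R]
Beat 2 (L): throw ball3 h=1 -> lands@3:R; in-air after throw: [b3@3:R b1@4:L b2@7:R]
Beat 3 (R): throw ball3 h=5 -> lands@8:L; in-air after throw: [b1@4:L b2@7:R b3@8:L]
Beat 4 (L): throw ball1 h=1 -> lands@5:R; in-air after throw: [b1@5:R b2@7:R b3@8:L]
Beat 5 (R): throw ball1 h=1 -> lands@6:L; in-air after throw: [b1@6:L b2@7:R b3@8:L]
Ball 1: thrown@0 h=4 -> first land @4; rethrown@4 h=1 -> second land @5

Answer: 4 5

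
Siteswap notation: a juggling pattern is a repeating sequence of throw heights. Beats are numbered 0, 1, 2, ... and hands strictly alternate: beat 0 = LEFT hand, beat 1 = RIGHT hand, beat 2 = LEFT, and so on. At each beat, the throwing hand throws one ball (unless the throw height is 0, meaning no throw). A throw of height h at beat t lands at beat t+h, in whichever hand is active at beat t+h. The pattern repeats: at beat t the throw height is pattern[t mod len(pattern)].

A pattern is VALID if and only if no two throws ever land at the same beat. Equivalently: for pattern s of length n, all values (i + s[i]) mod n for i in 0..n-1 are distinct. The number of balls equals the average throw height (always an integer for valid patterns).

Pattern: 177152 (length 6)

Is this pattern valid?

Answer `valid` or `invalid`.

Answer: invalid

Derivation:
i=0: (i + s[i]) mod n = (0 + 1) mod 6 = 1
i=1: (i + s[i]) mod n = (1 + 7) mod 6 = 2
i=2: (i + s[i]) mod n = (2 + 7) mod 6 = 3
i=3: (i + s[i]) mod n = (3 + 1) mod 6 = 4
i=4: (i + s[i]) mod n = (4 + 5) mod 6 = 3
i=5: (i + s[i]) mod n = (5 + 2) mod 6 = 1
Residues: [1, 2, 3, 4, 3, 1], distinct: False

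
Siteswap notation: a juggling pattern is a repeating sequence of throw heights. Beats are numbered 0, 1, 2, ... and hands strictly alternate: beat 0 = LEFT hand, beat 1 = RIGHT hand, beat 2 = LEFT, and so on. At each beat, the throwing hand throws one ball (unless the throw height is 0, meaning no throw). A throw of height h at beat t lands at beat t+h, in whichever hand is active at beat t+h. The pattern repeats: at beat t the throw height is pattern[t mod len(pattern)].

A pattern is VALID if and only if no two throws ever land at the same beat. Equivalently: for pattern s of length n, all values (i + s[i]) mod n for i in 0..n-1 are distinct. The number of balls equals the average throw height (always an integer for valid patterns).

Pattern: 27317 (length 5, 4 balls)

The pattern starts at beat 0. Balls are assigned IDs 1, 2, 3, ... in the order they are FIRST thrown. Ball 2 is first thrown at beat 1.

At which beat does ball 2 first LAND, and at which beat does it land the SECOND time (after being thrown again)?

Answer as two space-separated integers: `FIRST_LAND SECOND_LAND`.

Answer: 8 9

Derivation:
Beat 0 (L): throw ball1 h=2 -> lands@2:L; in-air after throw: [b1@2:L]
Beat 1 (R): throw ball2 h=7 -> lands@8:L; in-air after throw: [b1@2:L b2@8:L]
Beat 2 (L): throw ball1 h=3 -> lands@5:R; in-air after throw: [b1@5:R b2@8:L]
Beat 3 (R): throw ball3 h=1 -> lands@4:L; in-air after throw: [b3@4:L b1@5:R b2@8:L]
Beat 4 (L): throw ball3 h=7 -> lands@11:R; in-air after throw: [b1@5:R b2@8:L b3@11:R]
Beat 5 (R): throw ball1 h=2 -> lands@7:R; in-air after throw: [b1@7:R b2@8:L b3@11:R]
Beat 6 (L): throw ball4 h=7 -> lands@13:R; in-air after throw: [b1@7:R b2@8:L b3@11:R b4@13:R]
Beat 7 (R): throw ball1 h=3 -> lands@10:L; in-air after throw: [b2@8:L b1@10:L b3@11:R b4@13:R]
Beat 8 (L): throw ball2 h=1 -> lands@9:R; in-air after throw: [b2@9:R b1@10:L b3@11:R b4@13:R]
Beat 9 (R): throw ball2 h=7 -> lands@16:L; in-air after throw: [b1@10:L b3@11:R b4@13:R b2@16:L]
Ball 2: thrown@1 h=7 -> first land @8; rethrown@8 h=1 -> second land @9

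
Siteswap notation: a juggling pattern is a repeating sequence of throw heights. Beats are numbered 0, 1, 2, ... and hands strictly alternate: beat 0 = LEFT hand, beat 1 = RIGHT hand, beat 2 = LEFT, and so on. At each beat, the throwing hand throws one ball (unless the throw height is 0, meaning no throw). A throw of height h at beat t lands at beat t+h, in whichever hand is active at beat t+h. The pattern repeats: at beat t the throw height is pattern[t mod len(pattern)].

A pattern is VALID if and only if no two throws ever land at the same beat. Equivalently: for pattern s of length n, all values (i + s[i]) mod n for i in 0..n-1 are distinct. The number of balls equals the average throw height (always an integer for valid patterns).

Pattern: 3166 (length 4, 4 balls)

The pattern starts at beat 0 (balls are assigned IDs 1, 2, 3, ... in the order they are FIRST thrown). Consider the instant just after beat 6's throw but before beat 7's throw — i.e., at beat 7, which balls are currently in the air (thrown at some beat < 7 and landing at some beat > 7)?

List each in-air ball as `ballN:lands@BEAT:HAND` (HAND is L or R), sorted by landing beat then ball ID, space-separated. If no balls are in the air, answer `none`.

Beat 0 (L): throw ball1 h=3 -> lands@3:R; in-air after throw: [b1@3:R]
Beat 1 (R): throw ball2 h=1 -> lands@2:L; in-air after throw: [b2@2:L b1@3:R]
Beat 2 (L): throw ball2 h=6 -> lands@8:L; in-air after throw: [b1@3:R b2@8:L]
Beat 3 (R): throw ball1 h=6 -> lands@9:R; in-air after throw: [b2@8:L b1@9:R]
Beat 4 (L): throw ball3 h=3 -> lands@7:R; in-air after throw: [b3@7:R b2@8:L b1@9:R]
Beat 5 (R): throw ball4 h=1 -> lands@6:L; in-air after throw: [b4@6:L b3@7:R b2@8:L b1@9:R]
Beat 6 (L): throw ball4 h=6 -> lands@12:L; in-air after throw: [b3@7:R b2@8:L b1@9:R b4@12:L]
Beat 7 (R): throw ball3 h=6 -> lands@13:R; in-air after throw: [b2@8:L b1@9:R b4@12:L b3@13:R]

Answer: ball2:lands@8:L ball1:lands@9:R ball4:lands@12:L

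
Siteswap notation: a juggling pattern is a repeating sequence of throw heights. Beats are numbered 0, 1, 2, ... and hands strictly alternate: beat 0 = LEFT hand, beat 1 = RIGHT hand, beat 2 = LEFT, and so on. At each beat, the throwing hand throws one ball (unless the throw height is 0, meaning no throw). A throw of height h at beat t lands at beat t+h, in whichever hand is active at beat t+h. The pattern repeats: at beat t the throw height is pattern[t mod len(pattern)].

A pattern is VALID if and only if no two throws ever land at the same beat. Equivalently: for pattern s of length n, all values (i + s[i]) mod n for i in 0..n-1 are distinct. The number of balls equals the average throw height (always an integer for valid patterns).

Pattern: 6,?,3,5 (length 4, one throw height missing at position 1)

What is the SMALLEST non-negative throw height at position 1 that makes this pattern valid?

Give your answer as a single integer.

Answer: 2

Derivation:
i=0: (0 + 6) mod 4 = 2
i=1: s[i]=? (unknown)
i=2: (2 + 3) mod 4 = 1
i=3: (3 + 5) mod 4 = 0
Known residues: [0, 1, 2]; need a permutation of 0..3, so missing residue r = 3
Need (1 + s) mod 4 = 3; smallest s = (3 - 1) mod 4 = 2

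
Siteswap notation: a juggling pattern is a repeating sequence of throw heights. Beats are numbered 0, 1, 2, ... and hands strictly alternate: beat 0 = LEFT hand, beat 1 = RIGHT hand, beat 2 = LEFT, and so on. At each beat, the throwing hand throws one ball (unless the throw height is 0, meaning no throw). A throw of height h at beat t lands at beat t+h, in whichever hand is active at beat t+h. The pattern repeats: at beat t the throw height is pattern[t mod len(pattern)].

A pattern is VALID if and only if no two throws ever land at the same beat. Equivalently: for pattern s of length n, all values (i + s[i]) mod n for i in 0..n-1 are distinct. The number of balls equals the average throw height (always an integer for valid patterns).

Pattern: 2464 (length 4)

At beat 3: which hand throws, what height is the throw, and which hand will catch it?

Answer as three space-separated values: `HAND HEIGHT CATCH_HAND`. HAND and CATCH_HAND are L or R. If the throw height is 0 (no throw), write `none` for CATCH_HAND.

Beat 3: 3 mod 2 = 1, so hand = R
Throw height = pattern[3 mod 4] = pattern[3] = 4
Lands at beat 3+4=7, 7 mod 2 = 1, so catch hand = R

Answer: R 4 R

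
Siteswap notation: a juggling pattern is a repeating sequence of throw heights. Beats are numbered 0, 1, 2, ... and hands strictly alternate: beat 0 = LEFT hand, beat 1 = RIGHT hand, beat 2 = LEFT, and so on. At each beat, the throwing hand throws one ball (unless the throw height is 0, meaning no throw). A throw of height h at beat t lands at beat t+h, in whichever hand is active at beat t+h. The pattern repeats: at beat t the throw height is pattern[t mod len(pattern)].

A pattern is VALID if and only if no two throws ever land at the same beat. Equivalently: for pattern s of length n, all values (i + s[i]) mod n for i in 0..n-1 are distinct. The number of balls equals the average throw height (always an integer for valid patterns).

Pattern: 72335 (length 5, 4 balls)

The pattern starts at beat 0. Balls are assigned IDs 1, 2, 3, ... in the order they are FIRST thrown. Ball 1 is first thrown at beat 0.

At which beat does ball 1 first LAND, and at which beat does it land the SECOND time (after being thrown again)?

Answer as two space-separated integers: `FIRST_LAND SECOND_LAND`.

Answer: 7 10

Derivation:
Beat 0 (L): throw ball1 h=7 -> lands@7:R; in-air after throw: [b1@7:R]
Beat 1 (R): throw ball2 h=2 -> lands@3:R; in-air after throw: [b2@3:R b1@7:R]
Beat 2 (L): throw ball3 h=3 -> lands@5:R; in-air after throw: [b2@3:R b3@5:R b1@7:R]
Beat 3 (R): throw ball2 h=3 -> lands@6:L; in-air after throw: [b3@5:R b2@6:L b1@7:R]
Beat 4 (L): throw ball4 h=5 -> lands@9:R; in-air after throw: [b3@5:R b2@6:L b1@7:R b4@9:R]
Beat 5 (R): throw ball3 h=7 -> lands@12:L; in-air after throw: [b2@6:L b1@7:R b4@9:R b3@12:L]
Beat 6 (L): throw ball2 h=2 -> lands@8:L; in-air after throw: [b1@7:R b2@8:L b4@9:R b3@12:L]
Beat 7 (R): throw ball1 h=3 -> lands@10:L; in-air after throw: [b2@8:L b4@9:R b1@10:L b3@12:L]
Beat 8 (L): throw ball2 h=3 -> lands@11:R; in-air after throw: [b4@9:R b1@10:L b2@11:R b3@12:L]
Beat 9 (R): throw ball4 h=5 -> lands@14:L; in-air after throw: [b1@10:L b2@11:R b3@12:L b4@14:L]
Beat 10 (L): throw ball1 h=7 -> lands@17:R; in-air after throw: [b2@11:R b3@12:L b4@14:L b1@17:R]
Ball 1: thrown@0 h=7 -> first land @7; rethrown@7 h=3 -> second land @10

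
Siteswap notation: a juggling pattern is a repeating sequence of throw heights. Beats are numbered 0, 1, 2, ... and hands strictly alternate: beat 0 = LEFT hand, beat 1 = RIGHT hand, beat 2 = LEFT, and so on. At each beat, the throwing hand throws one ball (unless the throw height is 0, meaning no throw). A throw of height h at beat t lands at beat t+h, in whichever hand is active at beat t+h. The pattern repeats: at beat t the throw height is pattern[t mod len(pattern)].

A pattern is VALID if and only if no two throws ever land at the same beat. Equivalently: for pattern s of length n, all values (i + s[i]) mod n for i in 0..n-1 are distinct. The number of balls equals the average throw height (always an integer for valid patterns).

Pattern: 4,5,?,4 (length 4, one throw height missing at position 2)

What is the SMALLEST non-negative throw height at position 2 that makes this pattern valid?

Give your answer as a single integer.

Answer: 3

Derivation:
i=0: (0 + 4) mod 4 = 0
i=1: (1 + 5) mod 4 = 2
i=2: s[i]=? (unknown)
i=3: (3 + 4) mod 4 = 3
Known residues: [0, 2, 3]; need a permutation of 0..3, so missing residue r = 1
Need (2 + s) mod 4 = 1; smallest s = (1 - 2) mod 4 = 3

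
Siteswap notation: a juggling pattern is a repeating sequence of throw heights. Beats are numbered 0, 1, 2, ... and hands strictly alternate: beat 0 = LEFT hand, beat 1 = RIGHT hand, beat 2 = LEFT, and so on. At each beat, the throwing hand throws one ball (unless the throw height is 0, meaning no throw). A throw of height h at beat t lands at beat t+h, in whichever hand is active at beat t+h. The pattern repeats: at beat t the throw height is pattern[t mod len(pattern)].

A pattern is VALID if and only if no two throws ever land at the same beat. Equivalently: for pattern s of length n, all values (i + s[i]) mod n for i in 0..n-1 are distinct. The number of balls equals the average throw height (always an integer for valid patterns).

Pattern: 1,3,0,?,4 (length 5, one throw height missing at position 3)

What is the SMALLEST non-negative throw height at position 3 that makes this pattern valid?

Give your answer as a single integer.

i=0: (0 + 1) mod 5 = 1
i=1: (1 + 3) mod 5 = 4
i=2: (2 + 0) mod 5 = 2
i=3: s[i]=? (unknown)
i=4: (4 + 4) mod 5 = 3
Known residues: [1, 2, 3, 4]; need a permutation of 0..4, so missing residue r = 0
Need (3 + s) mod 5 = 0; smallest s = (0 - 3) mod 5 = 2

Answer: 2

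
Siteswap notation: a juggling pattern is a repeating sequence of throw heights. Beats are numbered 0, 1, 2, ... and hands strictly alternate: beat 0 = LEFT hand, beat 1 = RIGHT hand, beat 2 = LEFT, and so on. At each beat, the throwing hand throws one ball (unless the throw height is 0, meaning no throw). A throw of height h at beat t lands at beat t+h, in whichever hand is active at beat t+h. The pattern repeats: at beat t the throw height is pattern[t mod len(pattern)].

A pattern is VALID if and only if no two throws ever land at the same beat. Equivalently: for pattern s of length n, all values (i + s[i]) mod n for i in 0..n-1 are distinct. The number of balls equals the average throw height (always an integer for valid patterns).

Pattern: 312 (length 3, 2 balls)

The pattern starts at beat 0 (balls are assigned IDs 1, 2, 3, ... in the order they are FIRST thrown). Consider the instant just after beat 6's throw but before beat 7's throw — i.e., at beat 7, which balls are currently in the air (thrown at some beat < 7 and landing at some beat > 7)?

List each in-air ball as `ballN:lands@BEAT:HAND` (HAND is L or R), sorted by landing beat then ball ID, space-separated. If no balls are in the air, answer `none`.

Beat 0 (L): throw ball1 h=3 -> lands@3:R; in-air after throw: [b1@3:R]
Beat 1 (R): throw ball2 h=1 -> lands@2:L; in-air after throw: [b2@2:L b1@3:R]
Beat 2 (L): throw ball2 h=2 -> lands@4:L; in-air after throw: [b1@3:R b2@4:L]
Beat 3 (R): throw ball1 h=3 -> lands@6:L; in-air after throw: [b2@4:L b1@6:L]
Beat 4 (L): throw ball2 h=1 -> lands@5:R; in-air after throw: [b2@5:R b1@6:L]
Beat 5 (R): throw ball2 h=2 -> lands@7:R; in-air after throw: [b1@6:L b2@7:R]
Beat 6 (L): throw ball1 h=3 -> lands@9:R; in-air after throw: [b2@7:R b1@9:R]
Beat 7 (R): throw ball2 h=1 -> lands@8:L; in-air after throw: [b2@8:L b1@9:R]

Answer: ball1:lands@9:R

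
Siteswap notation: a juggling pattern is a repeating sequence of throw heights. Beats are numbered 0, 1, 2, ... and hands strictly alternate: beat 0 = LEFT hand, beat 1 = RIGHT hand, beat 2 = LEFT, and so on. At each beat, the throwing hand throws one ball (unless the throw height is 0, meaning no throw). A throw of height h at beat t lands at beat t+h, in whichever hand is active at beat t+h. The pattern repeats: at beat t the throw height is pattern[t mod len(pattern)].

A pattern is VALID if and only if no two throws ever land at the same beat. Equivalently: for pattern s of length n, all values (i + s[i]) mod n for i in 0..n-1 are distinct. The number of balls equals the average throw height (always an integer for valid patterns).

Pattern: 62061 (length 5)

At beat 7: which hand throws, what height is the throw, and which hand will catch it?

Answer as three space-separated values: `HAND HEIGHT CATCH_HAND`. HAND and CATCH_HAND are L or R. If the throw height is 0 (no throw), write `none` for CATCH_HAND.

Answer: R 0 none

Derivation:
Beat 7: 7 mod 2 = 1, so hand = R
Throw height = pattern[7 mod 5] = pattern[2] = 0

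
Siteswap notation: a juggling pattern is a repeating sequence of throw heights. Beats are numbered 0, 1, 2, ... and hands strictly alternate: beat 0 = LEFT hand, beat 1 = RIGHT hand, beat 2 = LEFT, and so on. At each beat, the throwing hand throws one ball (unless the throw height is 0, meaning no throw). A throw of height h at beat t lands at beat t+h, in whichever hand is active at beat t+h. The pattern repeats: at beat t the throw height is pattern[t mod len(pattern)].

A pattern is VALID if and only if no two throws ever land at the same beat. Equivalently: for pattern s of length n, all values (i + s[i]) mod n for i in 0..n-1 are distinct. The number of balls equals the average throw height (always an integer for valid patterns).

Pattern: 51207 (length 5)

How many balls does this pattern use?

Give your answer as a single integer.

Pattern = [5, 1, 2, 0, 7], length n = 5
  position 0: throw height = 5, running sum = 5
  position 1: throw height = 1, running sum = 6
  position 2: throw height = 2, running sum = 8
  position 3: throw height = 0, running sum = 8
  position 4: throw height = 7, running sum = 15
Total sum = 15; balls = sum / n = 15 / 5 = 3

Answer: 3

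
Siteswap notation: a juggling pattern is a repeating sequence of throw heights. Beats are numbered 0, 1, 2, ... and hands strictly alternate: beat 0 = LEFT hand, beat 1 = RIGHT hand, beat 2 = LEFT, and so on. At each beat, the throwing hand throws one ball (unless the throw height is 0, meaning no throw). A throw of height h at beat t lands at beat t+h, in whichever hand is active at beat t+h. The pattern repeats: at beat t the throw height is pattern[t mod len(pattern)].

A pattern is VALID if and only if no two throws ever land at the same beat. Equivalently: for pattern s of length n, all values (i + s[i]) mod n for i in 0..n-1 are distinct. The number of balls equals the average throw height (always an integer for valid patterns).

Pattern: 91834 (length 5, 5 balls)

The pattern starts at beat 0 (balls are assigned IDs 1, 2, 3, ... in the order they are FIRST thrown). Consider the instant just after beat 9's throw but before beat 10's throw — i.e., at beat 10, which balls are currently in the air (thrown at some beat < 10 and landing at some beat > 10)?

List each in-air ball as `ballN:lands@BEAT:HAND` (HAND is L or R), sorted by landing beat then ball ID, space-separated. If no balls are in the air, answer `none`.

Answer: ball4:lands@11:R ball1:lands@13:R ball5:lands@14:L ball3:lands@15:R

Derivation:
Beat 0 (L): throw ball1 h=9 -> lands@9:R; in-air after throw: [b1@9:R]
Beat 1 (R): throw ball2 h=1 -> lands@2:L; in-air after throw: [b2@2:L b1@9:R]
Beat 2 (L): throw ball2 h=8 -> lands@10:L; in-air after throw: [b1@9:R b2@10:L]
Beat 3 (R): throw ball3 h=3 -> lands@6:L; in-air after throw: [b3@6:L b1@9:R b2@10:L]
Beat 4 (L): throw ball4 h=4 -> lands@8:L; in-air after throw: [b3@6:L b4@8:L b1@9:R b2@10:L]
Beat 5 (R): throw ball5 h=9 -> lands@14:L; in-air after throw: [b3@6:L b4@8:L b1@9:R b2@10:L b5@14:L]
Beat 6 (L): throw ball3 h=1 -> lands@7:R; in-air after throw: [b3@7:R b4@8:L b1@9:R b2@10:L b5@14:L]
Beat 7 (R): throw ball3 h=8 -> lands@15:R; in-air after throw: [b4@8:L b1@9:R b2@10:L b5@14:L b3@15:R]
Beat 8 (L): throw ball4 h=3 -> lands@11:R; in-air after throw: [b1@9:R b2@10:L b4@11:R b5@14:L b3@15:R]
Beat 9 (R): throw ball1 h=4 -> lands@13:R; in-air after throw: [b2@10:L b4@11:R b1@13:R b5@14:L b3@15:R]
Beat 10 (L): throw ball2 h=9 -> lands@19:R; in-air after throw: [b4@11:R b1@13:R b5@14:L b3@15:R b2@19:R]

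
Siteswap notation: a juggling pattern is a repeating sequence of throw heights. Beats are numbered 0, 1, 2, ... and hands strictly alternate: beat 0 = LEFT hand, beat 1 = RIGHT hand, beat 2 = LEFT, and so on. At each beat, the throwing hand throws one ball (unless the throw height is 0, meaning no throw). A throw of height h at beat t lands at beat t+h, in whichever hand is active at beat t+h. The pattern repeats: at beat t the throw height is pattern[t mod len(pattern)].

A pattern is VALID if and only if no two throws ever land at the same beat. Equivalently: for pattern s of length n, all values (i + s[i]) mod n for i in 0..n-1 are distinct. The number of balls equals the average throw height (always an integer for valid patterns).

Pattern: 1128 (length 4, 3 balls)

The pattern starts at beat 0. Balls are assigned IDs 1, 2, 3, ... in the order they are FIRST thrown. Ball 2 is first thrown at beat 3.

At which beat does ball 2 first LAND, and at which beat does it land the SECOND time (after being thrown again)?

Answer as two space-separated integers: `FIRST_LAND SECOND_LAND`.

Answer: 11 19

Derivation:
Beat 0 (L): throw ball1 h=1 -> lands@1:R; in-air after throw: [b1@1:R]
Beat 1 (R): throw ball1 h=1 -> lands@2:L; in-air after throw: [b1@2:L]
Beat 2 (L): throw ball1 h=2 -> lands@4:L; in-air after throw: [b1@4:L]
Beat 3 (R): throw ball2 h=8 -> lands@11:R; in-air after throw: [b1@4:L b2@11:R]
Beat 4 (L): throw ball1 h=1 -> lands@5:R; in-air after throw: [b1@5:R b2@11:R]
Beat 5 (R): throw ball1 h=1 -> lands@6:L; in-air after throw: [b1@6:L b2@11:R]
Beat 6 (L): throw ball1 h=2 -> lands@8:L; in-air after throw: [b1@8:L b2@11:R]
Beat 7 (R): throw ball3 h=8 -> lands@15:R; in-air after throw: [b1@8:L b2@11:R b3@15:R]
Beat 8 (L): throw ball1 h=1 -> lands@9:R; in-air after throw: [b1@9:R b2@11:R b3@15:R]
Beat 9 (R): throw ball1 h=1 -> lands@10:L; in-air after throw: [b1@10:L b2@11:R b3@15:R]
Beat 10 (L): throw ball1 h=2 -> lands@12:L; in-air after throw: [b2@11:R b1@12:L b3@15:R]
Beat 11 (R): throw ball2 h=8 -> lands@19:R; in-air after throw: [b1@12:L b3@15:R b2@19:R]
Beat 12 (L): throw ball1 h=1 -> lands@13:R; in-air after throw: [b1@13:R b3@15:R b2@19:R]
Beat 13 (R): throw ball1 h=1 -> lands@14:L; in-air after throw: [b1@14:L b3@15:R b2@19:R]
Beat 14 (L): throw ball1 h=2 -> lands@16:L; in-air after throw: [b3@15:R b1@16:L b2@19:R]
Beat 15 (R): throw ball3 h=8 -> lands@23:R; in-air after throw: [b1@16:L b2@19:R b3@23:R]
Ball 2: thrown@3 h=8 -> first land @11; rethrown@11 h=8 -> second land @19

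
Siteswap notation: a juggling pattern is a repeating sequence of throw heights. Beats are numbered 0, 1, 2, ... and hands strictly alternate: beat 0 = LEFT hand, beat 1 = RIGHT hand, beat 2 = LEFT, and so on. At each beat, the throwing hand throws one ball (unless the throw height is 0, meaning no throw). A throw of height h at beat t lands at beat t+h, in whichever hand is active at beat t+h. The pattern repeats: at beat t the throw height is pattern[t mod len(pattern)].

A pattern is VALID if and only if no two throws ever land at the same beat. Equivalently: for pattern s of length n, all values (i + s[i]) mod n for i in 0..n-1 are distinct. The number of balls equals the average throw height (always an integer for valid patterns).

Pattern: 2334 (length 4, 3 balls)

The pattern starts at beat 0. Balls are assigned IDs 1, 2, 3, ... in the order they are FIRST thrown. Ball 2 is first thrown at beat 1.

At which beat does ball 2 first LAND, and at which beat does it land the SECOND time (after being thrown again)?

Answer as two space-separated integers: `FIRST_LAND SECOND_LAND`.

Answer: 4 6

Derivation:
Beat 0 (L): throw ball1 h=2 -> lands@2:L; in-air after throw: [b1@2:L]
Beat 1 (R): throw ball2 h=3 -> lands@4:L; in-air after throw: [b1@2:L b2@4:L]
Beat 2 (L): throw ball1 h=3 -> lands@5:R; in-air after throw: [b2@4:L b1@5:R]
Beat 3 (R): throw ball3 h=4 -> lands@7:R; in-air after throw: [b2@4:L b1@5:R b3@7:R]
Beat 4 (L): throw ball2 h=2 -> lands@6:L; in-air after throw: [b1@5:R b2@6:L b3@7:R]
Beat 5 (R): throw ball1 h=3 -> lands@8:L; in-air after throw: [b2@6:L b3@7:R b1@8:L]
Beat 6 (L): throw ball2 h=3 -> lands@9:R; in-air after throw: [b3@7:R b1@8:L b2@9:R]
Ball 2: thrown@1 h=3 -> first land @4; rethrown@4 h=2 -> second land @6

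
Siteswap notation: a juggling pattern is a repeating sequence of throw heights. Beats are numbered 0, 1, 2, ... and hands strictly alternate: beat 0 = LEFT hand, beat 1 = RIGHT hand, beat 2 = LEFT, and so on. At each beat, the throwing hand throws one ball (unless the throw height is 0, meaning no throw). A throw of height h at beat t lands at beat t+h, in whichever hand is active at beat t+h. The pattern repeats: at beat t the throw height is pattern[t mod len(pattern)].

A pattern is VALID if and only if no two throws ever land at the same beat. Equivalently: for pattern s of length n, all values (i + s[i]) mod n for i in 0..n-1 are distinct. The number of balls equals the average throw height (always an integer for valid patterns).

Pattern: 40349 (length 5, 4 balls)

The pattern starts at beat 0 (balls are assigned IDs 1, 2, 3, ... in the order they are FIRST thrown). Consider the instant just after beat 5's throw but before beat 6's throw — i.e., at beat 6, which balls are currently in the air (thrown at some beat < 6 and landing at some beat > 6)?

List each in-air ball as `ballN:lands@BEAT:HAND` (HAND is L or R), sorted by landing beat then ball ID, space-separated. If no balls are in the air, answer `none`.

Beat 0 (L): throw ball1 h=4 -> lands@4:L; in-air after throw: [b1@4:L]
Beat 2 (L): throw ball2 h=3 -> lands@5:R; in-air after throw: [b1@4:L b2@5:R]
Beat 3 (R): throw ball3 h=4 -> lands@7:R; in-air after throw: [b1@4:L b2@5:R b3@7:R]
Beat 4 (L): throw ball1 h=9 -> lands@13:R; in-air after throw: [b2@5:R b3@7:R b1@13:R]
Beat 5 (R): throw ball2 h=4 -> lands@9:R; in-air after throw: [b3@7:R b2@9:R b1@13:R]

Answer: ball3:lands@7:R ball2:lands@9:R ball1:lands@13:R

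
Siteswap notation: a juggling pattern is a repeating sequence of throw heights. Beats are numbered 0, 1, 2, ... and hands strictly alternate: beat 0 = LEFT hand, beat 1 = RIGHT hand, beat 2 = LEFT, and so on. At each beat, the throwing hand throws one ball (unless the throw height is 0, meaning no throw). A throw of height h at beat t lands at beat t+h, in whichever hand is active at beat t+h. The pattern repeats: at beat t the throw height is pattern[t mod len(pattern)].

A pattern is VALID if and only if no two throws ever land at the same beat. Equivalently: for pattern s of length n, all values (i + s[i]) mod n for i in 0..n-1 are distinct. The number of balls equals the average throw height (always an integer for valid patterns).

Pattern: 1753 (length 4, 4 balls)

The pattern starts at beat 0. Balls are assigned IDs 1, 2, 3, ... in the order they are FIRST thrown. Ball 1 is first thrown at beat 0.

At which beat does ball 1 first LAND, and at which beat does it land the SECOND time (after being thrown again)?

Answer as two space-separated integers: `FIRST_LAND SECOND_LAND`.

Answer: 1 8

Derivation:
Beat 0 (L): throw ball1 h=1 -> lands@1:R; in-air after throw: [b1@1:R]
Beat 1 (R): throw ball1 h=7 -> lands@8:L; in-air after throw: [b1@8:L]
Beat 2 (L): throw ball2 h=5 -> lands@7:R; in-air after throw: [b2@7:R b1@8:L]
Beat 3 (R): throw ball3 h=3 -> lands@6:L; in-air after throw: [b3@6:L b2@7:R b1@8:L]
Beat 4 (L): throw ball4 h=1 -> lands@5:R; in-air after throw: [b4@5:R b3@6:L b2@7:R b1@8:L]
Beat 5 (R): throw ball4 h=7 -> lands@12:L; in-air after throw: [b3@6:L b2@7:R b1@8:L b4@12:L]
Beat 6 (L): throw ball3 h=5 -> lands@11:R; in-air after throw: [b2@7:R b1@8:L b3@11:R b4@12:L]
Beat 7 (R): throw ball2 h=3 -> lands@10:L; in-air after throw: [b1@8:L b2@10:L b3@11:R b4@12:L]
Beat 8 (L): throw ball1 h=1 -> lands@9:R; in-air after throw: [b1@9:R b2@10:L b3@11:R b4@12:L]
Ball 1: thrown@0 h=1 -> first land @1; rethrown@1 h=7 -> second land @8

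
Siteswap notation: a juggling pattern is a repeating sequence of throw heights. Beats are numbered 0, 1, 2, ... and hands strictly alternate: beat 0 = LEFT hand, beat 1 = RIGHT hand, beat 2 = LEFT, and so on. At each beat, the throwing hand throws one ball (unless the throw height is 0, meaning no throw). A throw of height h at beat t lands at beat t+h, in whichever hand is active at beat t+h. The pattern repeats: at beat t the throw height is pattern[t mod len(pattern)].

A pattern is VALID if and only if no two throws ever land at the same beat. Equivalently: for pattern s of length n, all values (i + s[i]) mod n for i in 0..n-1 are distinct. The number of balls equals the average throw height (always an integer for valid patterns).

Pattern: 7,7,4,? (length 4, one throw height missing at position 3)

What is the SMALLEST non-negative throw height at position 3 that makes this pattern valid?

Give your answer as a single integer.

Answer: 2

Derivation:
i=0: (0 + 7) mod 4 = 3
i=1: (1 + 7) mod 4 = 0
i=2: (2 + 4) mod 4 = 2
i=3: s[i]=? (unknown)
Known residues: [0, 2, 3]; need a permutation of 0..3, so missing residue r = 1
Need (3 + s) mod 4 = 1; smallest s = (1 - 3) mod 4 = 2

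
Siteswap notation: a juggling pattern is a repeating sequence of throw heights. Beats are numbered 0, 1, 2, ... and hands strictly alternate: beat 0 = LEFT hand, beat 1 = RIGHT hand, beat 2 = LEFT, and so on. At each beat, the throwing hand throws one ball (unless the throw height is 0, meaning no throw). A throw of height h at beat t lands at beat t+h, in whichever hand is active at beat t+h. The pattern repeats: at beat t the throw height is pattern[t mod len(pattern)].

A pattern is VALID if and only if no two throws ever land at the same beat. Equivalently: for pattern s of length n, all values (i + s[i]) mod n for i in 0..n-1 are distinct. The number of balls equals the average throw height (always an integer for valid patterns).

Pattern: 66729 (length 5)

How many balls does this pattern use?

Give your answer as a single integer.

Answer: 6

Derivation:
Pattern = [6, 6, 7, 2, 9], length n = 5
  position 0: throw height = 6, running sum = 6
  position 1: throw height = 6, running sum = 12
  position 2: throw height = 7, running sum = 19
  position 3: throw height = 2, running sum = 21
  position 4: throw height = 9, running sum = 30
Total sum = 30; balls = sum / n = 30 / 5 = 6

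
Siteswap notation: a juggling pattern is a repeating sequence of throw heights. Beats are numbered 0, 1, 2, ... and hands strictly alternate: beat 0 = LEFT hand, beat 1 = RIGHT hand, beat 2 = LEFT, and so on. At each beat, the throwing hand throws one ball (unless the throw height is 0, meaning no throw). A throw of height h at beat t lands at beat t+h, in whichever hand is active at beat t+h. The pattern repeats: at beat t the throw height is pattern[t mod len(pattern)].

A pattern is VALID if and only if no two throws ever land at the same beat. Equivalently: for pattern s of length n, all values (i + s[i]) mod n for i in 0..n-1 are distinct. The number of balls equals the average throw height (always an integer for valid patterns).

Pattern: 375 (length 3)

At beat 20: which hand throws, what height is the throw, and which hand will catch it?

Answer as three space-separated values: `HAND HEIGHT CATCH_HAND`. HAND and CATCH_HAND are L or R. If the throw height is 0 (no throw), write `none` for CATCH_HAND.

Beat 20: 20 mod 2 = 0, so hand = L
Throw height = pattern[20 mod 3] = pattern[2] = 5
Lands at beat 20+5=25, 25 mod 2 = 1, so catch hand = R

Answer: L 5 R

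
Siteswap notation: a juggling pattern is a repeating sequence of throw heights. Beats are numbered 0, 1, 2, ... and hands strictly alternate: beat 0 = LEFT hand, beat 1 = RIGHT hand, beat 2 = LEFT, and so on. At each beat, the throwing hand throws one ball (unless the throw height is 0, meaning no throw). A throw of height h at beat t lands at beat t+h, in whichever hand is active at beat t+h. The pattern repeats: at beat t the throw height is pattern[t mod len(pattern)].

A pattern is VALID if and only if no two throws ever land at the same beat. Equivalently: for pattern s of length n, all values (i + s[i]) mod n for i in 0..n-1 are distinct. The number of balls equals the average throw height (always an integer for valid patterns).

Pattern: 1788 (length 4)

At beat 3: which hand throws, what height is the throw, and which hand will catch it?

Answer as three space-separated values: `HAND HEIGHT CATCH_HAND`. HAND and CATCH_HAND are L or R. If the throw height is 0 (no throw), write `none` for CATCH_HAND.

Answer: R 8 R

Derivation:
Beat 3: 3 mod 2 = 1, so hand = R
Throw height = pattern[3 mod 4] = pattern[3] = 8
Lands at beat 3+8=11, 11 mod 2 = 1, so catch hand = R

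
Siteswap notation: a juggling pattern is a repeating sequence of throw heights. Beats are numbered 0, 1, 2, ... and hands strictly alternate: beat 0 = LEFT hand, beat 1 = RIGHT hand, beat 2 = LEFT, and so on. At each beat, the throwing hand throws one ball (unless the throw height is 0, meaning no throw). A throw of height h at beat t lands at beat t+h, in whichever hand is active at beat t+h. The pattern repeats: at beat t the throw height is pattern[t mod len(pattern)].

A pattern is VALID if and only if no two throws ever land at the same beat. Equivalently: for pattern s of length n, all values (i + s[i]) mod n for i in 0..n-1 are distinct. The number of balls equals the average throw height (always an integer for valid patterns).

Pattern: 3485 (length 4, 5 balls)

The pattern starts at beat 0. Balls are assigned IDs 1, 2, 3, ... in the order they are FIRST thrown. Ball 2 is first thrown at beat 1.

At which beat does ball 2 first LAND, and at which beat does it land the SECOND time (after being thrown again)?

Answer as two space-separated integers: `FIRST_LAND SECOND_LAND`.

Beat 0 (L): throw ball1 h=3 -> lands@3:R; in-air after throw: [b1@3:R]
Beat 1 (R): throw ball2 h=4 -> lands@5:R; in-air after throw: [b1@3:R b2@5:R]
Beat 2 (L): throw ball3 h=8 -> lands@10:L; in-air after throw: [b1@3:R b2@5:R b3@10:L]
Beat 3 (R): throw ball1 h=5 -> lands@8:L; in-air after throw: [b2@5:R b1@8:L b3@10:L]
Beat 4 (L): throw ball4 h=3 -> lands@7:R; in-air after throw: [b2@5:R b4@7:R b1@8:L b3@10:L]
Beat 5 (R): throw ball2 h=4 -> lands@9:R; in-air after throw: [b4@7:R b1@8:L b2@9:R b3@10:L]
Beat 6 (L): throw ball5 h=8 -> lands@14:L; in-air after throw: [b4@7:R b1@8:L b2@9:R b3@10:L b5@14:L]
Beat 7 (R): throw ball4 h=5 -> lands@12:L; in-air after throw: [b1@8:L b2@9:R b3@10:L b4@12:L b5@14:L]
Beat 8 (L): throw ball1 h=3 -> lands@11:R; in-air after throw: [b2@9:R b3@10:L b1@11:R b4@12:L b5@14:L]
Beat 9 (R): throw ball2 h=4 -> lands@13:R; in-air after throw: [b3@10:L b1@11:R b4@12:L b2@13:R b5@14:L]
Ball 2: thrown@1 h=4 -> first land @5; rethrown@5 h=4 -> second land @9

Answer: 5 9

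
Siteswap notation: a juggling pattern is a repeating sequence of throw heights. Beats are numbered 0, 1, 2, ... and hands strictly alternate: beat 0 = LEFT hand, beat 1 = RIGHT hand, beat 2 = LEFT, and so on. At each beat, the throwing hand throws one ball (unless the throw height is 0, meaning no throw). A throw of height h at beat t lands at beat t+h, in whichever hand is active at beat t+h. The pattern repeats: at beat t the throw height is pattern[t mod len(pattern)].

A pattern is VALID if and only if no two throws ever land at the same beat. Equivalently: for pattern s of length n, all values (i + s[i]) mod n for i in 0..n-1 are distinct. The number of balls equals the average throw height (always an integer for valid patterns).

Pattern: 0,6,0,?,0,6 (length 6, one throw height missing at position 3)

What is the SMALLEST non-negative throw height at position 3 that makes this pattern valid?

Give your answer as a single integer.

Answer: 0

Derivation:
i=0: (0 + 0) mod 6 = 0
i=1: (1 + 6) mod 6 = 1
i=2: (2 + 0) mod 6 = 2
i=3: s[i]=? (unknown)
i=4: (4 + 0) mod 6 = 4
i=5: (5 + 6) mod 6 = 5
Known residues: [0, 1, 2, 4, 5]; need a permutation of 0..5, so missing residue r = 3
Need (3 + s) mod 6 = 3; smallest s = (3 - 3) mod 6 = 0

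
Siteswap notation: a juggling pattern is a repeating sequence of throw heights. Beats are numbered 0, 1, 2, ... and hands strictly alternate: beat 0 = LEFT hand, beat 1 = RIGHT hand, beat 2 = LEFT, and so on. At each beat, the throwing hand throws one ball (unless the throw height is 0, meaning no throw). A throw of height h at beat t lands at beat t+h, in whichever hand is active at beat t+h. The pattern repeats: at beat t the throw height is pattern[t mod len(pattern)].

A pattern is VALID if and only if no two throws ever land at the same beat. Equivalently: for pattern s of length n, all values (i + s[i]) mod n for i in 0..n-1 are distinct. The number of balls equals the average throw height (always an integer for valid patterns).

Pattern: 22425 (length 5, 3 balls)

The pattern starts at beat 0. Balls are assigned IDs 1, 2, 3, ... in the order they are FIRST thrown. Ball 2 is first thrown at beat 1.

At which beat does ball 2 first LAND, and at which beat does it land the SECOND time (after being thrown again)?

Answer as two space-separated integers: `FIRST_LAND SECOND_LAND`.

Answer: 3 5

Derivation:
Beat 0 (L): throw ball1 h=2 -> lands@2:L; in-air after throw: [b1@2:L]
Beat 1 (R): throw ball2 h=2 -> lands@3:R; in-air after throw: [b1@2:L b2@3:R]
Beat 2 (L): throw ball1 h=4 -> lands@6:L; in-air after throw: [b2@3:R b1@6:L]
Beat 3 (R): throw ball2 h=2 -> lands@5:R; in-air after throw: [b2@5:R b1@6:L]
Beat 4 (L): throw ball3 h=5 -> lands@9:R; in-air after throw: [b2@5:R b1@6:L b3@9:R]
Beat 5 (R): throw ball2 h=2 -> lands@7:R; in-air after throw: [b1@6:L b2@7:R b3@9:R]
Ball 2: thrown@1 h=2 -> first land @3; rethrown@3 h=2 -> second land @5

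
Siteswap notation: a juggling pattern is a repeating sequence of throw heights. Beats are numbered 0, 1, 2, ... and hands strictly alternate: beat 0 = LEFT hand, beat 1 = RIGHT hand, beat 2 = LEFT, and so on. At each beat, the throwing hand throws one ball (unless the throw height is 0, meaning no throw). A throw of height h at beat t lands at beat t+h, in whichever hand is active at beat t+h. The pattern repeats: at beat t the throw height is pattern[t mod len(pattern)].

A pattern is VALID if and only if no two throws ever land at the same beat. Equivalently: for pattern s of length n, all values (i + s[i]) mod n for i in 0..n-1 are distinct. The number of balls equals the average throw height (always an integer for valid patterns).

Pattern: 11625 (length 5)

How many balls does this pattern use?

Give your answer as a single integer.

Answer: 3

Derivation:
Pattern = [1, 1, 6, 2, 5], length n = 5
  position 0: throw height = 1, running sum = 1
  position 1: throw height = 1, running sum = 2
  position 2: throw height = 6, running sum = 8
  position 3: throw height = 2, running sum = 10
  position 4: throw height = 5, running sum = 15
Total sum = 15; balls = sum / n = 15 / 5 = 3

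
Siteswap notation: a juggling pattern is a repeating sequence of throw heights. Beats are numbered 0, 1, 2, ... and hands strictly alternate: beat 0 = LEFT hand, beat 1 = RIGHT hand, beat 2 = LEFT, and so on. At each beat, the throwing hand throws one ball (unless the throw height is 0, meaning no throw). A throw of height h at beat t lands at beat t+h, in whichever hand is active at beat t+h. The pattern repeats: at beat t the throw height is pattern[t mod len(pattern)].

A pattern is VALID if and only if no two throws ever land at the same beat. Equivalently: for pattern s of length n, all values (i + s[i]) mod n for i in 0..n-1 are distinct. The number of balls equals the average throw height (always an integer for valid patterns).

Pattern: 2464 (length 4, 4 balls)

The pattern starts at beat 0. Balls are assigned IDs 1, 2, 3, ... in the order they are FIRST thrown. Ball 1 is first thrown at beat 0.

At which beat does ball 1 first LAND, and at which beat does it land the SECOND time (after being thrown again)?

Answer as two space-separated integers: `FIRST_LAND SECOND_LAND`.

Answer: 2 8

Derivation:
Beat 0 (L): throw ball1 h=2 -> lands@2:L; in-air after throw: [b1@2:L]
Beat 1 (R): throw ball2 h=4 -> lands@5:R; in-air after throw: [b1@2:L b2@5:R]
Beat 2 (L): throw ball1 h=6 -> lands@8:L; in-air after throw: [b2@5:R b1@8:L]
Beat 3 (R): throw ball3 h=4 -> lands@7:R; in-air after throw: [b2@5:R b3@7:R b1@8:L]
Beat 4 (L): throw ball4 h=2 -> lands@6:L; in-air after throw: [b2@5:R b4@6:L b3@7:R b1@8:L]
Beat 5 (R): throw ball2 h=4 -> lands@9:R; in-air after throw: [b4@6:L b3@7:R b1@8:L b2@9:R]
Beat 6 (L): throw ball4 h=6 -> lands@12:L; in-air after throw: [b3@7:R b1@8:L b2@9:R b4@12:L]
Beat 7 (R): throw ball3 h=4 -> lands@11:R; in-air after throw: [b1@8:L b2@9:R b3@11:R b4@12:L]
Beat 8 (L): throw ball1 h=2 -> lands@10:L; in-air after throw: [b2@9:R b1@10:L b3@11:R b4@12:L]
Ball 1: thrown@0 h=2 -> first land @2; rethrown@2 h=6 -> second land @8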